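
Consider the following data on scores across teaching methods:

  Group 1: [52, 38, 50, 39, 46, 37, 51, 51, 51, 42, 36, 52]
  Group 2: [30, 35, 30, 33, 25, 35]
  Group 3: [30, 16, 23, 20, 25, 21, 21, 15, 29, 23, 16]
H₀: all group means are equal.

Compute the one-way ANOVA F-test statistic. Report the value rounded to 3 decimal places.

Group means [45.42, 31.33, 21.73], grand mean 33.517
SSB = Σnᵢ(x̄ᵢ−x̄)² = 3256.810; SSW = ΣΣ(x−x̄ᵢ)² = 792.432
MSB = 3256.810/2 = 1628.4048; MSW = 792.432/26 = 30.4781
F = MSB/MSW = 53.4286
df = (2, 26)

test statistic = 53.429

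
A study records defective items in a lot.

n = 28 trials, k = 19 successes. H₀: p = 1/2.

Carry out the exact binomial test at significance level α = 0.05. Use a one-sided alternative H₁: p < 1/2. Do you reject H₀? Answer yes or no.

Exact binomial: n=28, k=19, p₀=1/2=0.5000
P(X≤19) from Σ C(n,i)·p₀^i·(1−p₀)^(n−i)
p-value (one-sided, H₁ less) = 0.98215
At α=0.05: p ≥ α → fail to reject H₀

reject H₀: no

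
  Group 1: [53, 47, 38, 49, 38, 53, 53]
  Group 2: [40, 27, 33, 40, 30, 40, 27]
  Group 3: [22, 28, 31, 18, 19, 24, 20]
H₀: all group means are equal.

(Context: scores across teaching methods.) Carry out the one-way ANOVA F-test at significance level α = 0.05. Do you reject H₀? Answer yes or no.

Group means [47.29, 33.86, 23.14], grand mean 34.762
SSB = Σnᵢ(x̄ᵢ−x̄)² = 2048.667; SSW = ΣΣ(x−x̄ᵢ)² = 637.143
MSB = 2048.667/2 = 1024.3333; MSW = 637.143/18 = 35.3968
F = MSB/MSW = 28.9386
df = (2, 18)
p-value (upper-tail) = 0.00000
At α=0.05: p < α → reject H₀

reject H₀: yes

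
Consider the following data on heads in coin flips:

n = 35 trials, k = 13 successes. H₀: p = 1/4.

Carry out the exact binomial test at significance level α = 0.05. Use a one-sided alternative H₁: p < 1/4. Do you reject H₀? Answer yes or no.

reject H₀: no

Exact binomial: n=35, k=13, p₀=1/4=0.2500
P(X≤13) from Σ C(n,i)·p₀^i·(1−p₀)^(n−i)
p-value (one-sided, H₁ less) = 0.96367
At α=0.05: p ≥ α → fail to reject H₀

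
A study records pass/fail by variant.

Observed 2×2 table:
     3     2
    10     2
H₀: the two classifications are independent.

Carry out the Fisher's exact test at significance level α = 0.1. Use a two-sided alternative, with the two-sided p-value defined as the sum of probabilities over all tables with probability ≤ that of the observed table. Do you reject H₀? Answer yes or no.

reject H₀: no

Margins: r₁=5, r₂=12, c₁=13, c₂=4, n=17
p_obs = C(5,3)·C(12,10)/C(17,13); sum pmf over tables with pmf ≤ p_obs
p-value (two-sided) = 0.53782
At α=0.1: p ≥ α → fail to reject H₀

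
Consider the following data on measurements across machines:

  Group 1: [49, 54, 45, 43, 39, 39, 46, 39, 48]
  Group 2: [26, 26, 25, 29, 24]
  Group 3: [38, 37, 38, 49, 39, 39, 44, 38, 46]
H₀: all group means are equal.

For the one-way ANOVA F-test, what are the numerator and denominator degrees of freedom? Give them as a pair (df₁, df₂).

degrees of freedom = [2, 20]

k = 3 groups, N = 23 total
df = (k−1, N−k) = (3−1, 23−3) = (2, 20)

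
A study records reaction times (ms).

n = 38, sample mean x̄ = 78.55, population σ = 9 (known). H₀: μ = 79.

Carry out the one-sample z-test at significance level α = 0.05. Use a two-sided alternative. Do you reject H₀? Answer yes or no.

reject H₀: no

SE = σ/√n = 9/√38 = 1.4600
z = (x̄−μ₀)/SE = (78.55−79)/1.4600 = -0.3082
p-value (two-sided) = 0.75791
At α=0.05: p ≥ α → fail to reject H₀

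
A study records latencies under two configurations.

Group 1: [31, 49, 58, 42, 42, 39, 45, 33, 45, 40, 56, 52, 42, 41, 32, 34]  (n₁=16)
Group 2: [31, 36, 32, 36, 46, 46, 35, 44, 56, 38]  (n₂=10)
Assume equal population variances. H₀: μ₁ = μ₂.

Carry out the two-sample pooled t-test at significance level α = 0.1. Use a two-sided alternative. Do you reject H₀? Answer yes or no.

x̄₁=42.562, s₁=8.140, n₁=16
x̄₂=40.000, s₂=7.817, n₂=10
s_p² = [15·8.140² + 9·7.817²]/24 = 64.3307
SE = √(s_p²·(1/16+1/10)) = 3.2332
t = (42.562−40.000)/3.2332 = 0.7926
df = 24
p-value (two-sided) = 0.43580
At α=0.1: p ≥ α → fail to reject H₀

reject H₀: no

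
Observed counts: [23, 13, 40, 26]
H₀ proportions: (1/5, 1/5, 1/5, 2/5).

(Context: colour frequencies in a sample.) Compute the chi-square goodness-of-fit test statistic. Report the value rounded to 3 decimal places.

n = 102; E_i = n·p_i = [20.40, 20.40, 20.40, 40.80]
χ² = (23−20.40)²/20.40 + (13−20.40)²/20.40 + (40−20.40)²/20.40 + (26−40.80)²/40.80 = 27.2157
df = 3

test statistic = 27.216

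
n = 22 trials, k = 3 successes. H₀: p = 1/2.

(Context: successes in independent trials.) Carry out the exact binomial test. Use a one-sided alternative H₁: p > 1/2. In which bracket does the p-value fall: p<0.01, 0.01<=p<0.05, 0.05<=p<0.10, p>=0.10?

p-value bracket: p>=0.10

Exact binomial: n=22, k=3, p₀=1/2=0.5000
P(X≥3) from Σ C(n,i)·p₀^i·(1−p₀)^(n−i)
p-value (one-sided, H₁ greater) = 0.99994
→ bracket: p>=0.10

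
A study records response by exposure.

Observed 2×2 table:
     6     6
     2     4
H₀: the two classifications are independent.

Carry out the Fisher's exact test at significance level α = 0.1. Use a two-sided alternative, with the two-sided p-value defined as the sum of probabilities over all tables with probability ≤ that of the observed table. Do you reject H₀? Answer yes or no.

reject H₀: no

Margins: r₁=12, r₂=6, c₁=8, c₂=10, n=18
p_obs = C(12,6)·C(6,2)/C(18,8); sum pmf over tables with pmf ≤ p_obs
p-value (two-sided) = 0.63801
At α=0.1: p ≥ α → fail to reject H₀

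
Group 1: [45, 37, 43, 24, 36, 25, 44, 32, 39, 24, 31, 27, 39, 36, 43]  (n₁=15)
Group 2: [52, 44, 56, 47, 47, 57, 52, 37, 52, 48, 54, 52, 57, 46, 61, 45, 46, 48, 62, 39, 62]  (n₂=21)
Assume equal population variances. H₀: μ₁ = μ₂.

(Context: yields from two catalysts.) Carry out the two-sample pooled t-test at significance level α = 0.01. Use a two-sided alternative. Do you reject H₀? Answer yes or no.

reject H₀: yes

x̄₁=35.000, s₁=7.455, n₁=15
x̄₂=50.667, s₂=6.981, n₂=21
s_p² = [14·7.455² + 20·6.981²]/34 = 51.5490
SE = √(s_p²·(1/15+1/21)) = 2.4272
t = (35.000−50.667)/2.4272 = -6.4546
df = 34
p-value (two-sided) = 0.00000
At α=0.01: p < α → reject H₀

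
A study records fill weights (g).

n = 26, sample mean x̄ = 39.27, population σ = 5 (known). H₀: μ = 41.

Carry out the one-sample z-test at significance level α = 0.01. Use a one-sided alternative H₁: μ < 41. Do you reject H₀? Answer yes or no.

SE = σ/√n = 5/√26 = 0.9806
z = (x̄−μ₀)/SE = (39.27−41)/0.9806 = -1.7643
p-value (one-sided, H₁ less) = 0.03884
At α=0.01: p ≥ α → fail to reject H₀

reject H₀: no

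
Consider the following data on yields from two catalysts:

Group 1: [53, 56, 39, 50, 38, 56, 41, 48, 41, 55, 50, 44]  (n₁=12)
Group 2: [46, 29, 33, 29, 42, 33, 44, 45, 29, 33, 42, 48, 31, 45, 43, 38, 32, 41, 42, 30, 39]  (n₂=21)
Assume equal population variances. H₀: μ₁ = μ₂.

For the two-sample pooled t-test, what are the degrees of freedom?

df = n₁ + n₂ − 2 = 12 + 21 − 2 = 31

degrees of freedom = 31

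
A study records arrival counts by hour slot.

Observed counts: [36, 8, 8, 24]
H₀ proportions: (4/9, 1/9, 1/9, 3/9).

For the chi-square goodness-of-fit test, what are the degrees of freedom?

df = k − 1 = 4 − 1 = 3

degrees of freedom = 3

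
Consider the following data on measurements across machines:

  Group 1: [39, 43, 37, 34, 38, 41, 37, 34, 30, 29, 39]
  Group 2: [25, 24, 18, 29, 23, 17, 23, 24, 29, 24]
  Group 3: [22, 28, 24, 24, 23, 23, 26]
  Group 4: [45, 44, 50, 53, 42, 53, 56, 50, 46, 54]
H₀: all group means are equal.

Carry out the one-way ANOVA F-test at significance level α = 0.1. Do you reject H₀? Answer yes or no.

Group means [36.45, 23.60, 24.29, 49.30], grand mean 34.211
SSB = Σnᵢ(x̄ᵢ−x̄)² = 4147.660; SSW = ΣΣ(x−x̄ᵢ)² = 556.656
MSB = 4147.660/3 = 1382.5533; MSW = 556.656/34 = 16.3722
F = MSB/MSW = 84.4450
df = (3, 34)
p-value (upper-tail) = 0.00000
At α=0.1: p < α → reject H₀

reject H₀: yes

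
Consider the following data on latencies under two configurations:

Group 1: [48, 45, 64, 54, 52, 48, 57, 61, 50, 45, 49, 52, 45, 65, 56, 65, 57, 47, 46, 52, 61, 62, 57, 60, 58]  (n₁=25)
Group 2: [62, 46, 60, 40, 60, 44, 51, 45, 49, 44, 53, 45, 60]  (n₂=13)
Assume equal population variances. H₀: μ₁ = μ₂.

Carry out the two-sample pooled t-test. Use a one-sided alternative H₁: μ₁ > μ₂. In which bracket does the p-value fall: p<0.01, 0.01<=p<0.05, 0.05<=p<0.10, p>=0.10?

x̄₁=54.240, s₁=6.666, n₁=25
x̄₂=50.692, s₂=7.565, n₂=13
s_p² = [24·6.666² + 12·7.565²]/36 = 48.7036
SE = √(s_p²·(1/25+1/13)) = 2.3863
t = (54.240−50.692)/2.3863 = 1.4867
df = 36
p-value (one-sided, H₁ greater) = 0.07290
→ bracket: 0.05<=p<0.10

p-value bracket: 0.05<=p<0.10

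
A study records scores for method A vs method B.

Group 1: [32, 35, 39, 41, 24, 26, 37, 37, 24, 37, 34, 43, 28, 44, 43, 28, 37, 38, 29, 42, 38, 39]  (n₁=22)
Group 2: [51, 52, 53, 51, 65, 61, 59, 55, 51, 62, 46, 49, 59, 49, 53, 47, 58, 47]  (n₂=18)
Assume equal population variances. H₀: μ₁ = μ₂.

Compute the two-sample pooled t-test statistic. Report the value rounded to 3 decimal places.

test statistic = -9.717

x̄₁=35.227, s₁=6.271, n₁=22
x̄₂=53.778, s₂=5.663, n₂=18
s_p² = [21·6.271² + 17·5.663²]/38 = 36.0783
SE = √(s_p²·(1/22+1/18)) = 1.9090
t = (35.227−53.778)/1.9090 = -9.7174
df = 38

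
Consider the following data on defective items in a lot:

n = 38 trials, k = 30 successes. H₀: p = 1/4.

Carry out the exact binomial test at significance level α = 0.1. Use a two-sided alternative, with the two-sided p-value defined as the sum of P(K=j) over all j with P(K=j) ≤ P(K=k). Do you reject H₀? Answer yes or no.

Exact binomial: n=38, k=30, p₀=1/4=0.2500
P(X=j) = C(n,j)·p₀^j·(1−p₀)^(n−j); p = Σ P(X=j) over j with P(X=j) ≤ P(X=30)
p-value (two-sided) = 0.00000
At α=0.1: p < α → reject H₀

reject H₀: yes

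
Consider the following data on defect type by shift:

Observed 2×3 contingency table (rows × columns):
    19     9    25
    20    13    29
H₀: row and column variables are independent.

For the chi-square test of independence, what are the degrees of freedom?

degrees of freedom = 2

df = (r−1)(c−1) = (2−1)·(3−1) = 2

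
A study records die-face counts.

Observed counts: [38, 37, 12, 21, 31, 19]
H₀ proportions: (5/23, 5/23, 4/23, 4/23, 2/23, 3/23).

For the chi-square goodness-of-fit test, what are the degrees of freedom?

df = k − 1 = 6 − 1 = 5

degrees of freedom = 5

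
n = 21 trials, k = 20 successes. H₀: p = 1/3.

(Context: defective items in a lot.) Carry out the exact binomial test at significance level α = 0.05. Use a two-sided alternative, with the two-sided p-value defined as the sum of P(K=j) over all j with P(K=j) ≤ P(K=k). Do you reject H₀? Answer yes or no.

Exact binomial: n=21, k=20, p₀=1/3=0.3333
P(X=j) = C(n,j)·p₀^j·(1−p₀)^(n−j); p = Σ P(X=j) over j with P(X=j) ≤ P(X=20)
p-value (two-sided) = 0.00000
At α=0.05: p < α → reject H₀

reject H₀: yes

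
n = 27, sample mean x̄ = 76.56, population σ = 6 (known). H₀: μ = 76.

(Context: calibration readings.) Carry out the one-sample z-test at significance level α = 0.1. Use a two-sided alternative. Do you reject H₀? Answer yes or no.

reject H₀: no

SE = σ/√n = 6/√27 = 1.1547
z = (x̄−μ₀)/SE = (76.56−76)/1.1547 = 0.4850
p-value (two-sided) = 0.62769
At α=0.1: p ≥ α → fail to reject H₀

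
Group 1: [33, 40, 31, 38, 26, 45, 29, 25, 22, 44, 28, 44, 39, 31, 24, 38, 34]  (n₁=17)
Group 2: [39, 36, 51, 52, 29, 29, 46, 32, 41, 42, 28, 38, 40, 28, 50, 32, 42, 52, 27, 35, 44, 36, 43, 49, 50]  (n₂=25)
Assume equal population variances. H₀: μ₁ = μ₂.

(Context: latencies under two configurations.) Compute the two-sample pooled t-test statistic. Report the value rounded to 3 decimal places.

test statistic = -2.423

x̄₁=33.588, s₁=7.417, n₁=17
x̄₂=39.640, s₂=8.281, n₂=25
s_p² = [16·7.417² + 24·8.281²]/40 = 63.1469
SE = √(s_p²·(1/17+1/25)) = 2.4981
t = (33.588−39.640)/2.4981 = -2.4226
df = 40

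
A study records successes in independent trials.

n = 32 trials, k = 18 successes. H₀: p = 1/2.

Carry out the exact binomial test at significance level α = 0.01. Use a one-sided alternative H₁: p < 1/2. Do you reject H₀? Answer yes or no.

reject H₀: no

Exact binomial: n=32, k=18, p₀=1/2=0.5000
P(X≤18) from Σ C(n,i)·p₀^i·(1−p₀)^(n−i)
p-value (one-sided, H₁ less) = 0.81146
At α=0.01: p ≥ α → fail to reject H₀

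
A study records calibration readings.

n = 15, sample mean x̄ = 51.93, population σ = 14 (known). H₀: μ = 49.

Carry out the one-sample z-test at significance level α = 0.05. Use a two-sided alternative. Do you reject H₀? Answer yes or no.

SE = σ/√n = 14/√15 = 3.6148
z = (x̄−μ₀)/SE = (51.93−49)/3.6148 = 0.8106
p-value (two-sided) = 0.41762
At α=0.05: p ≥ α → fail to reject H₀

reject H₀: no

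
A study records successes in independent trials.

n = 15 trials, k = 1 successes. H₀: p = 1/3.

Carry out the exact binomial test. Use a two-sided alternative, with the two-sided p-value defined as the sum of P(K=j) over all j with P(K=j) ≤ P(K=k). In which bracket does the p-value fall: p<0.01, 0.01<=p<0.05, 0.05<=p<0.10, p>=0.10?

Exact binomial: n=15, k=1, p₀=1/3=0.3333
P(X=j) = C(n,j)·p₀^j·(1−p₀)^(n−j); p = Σ P(X=j) over j with P(X=j) ≤ P(X=1)
p-value (two-sided) = 0.02792
→ bracket: 0.01<=p<0.05

p-value bracket: 0.01<=p<0.05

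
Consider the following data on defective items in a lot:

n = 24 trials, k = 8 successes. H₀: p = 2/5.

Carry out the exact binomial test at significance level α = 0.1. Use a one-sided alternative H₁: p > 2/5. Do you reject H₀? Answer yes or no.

reject H₀: no

Exact binomial: n=24, k=8, p₀=2/5=0.4000
P(X≥8) from Σ C(n,i)·p₀^i·(1−p₀)^(n−i)
p-value (one-sided, H₁ greater) = 0.80805
At α=0.1: p ≥ α → fail to reject H₀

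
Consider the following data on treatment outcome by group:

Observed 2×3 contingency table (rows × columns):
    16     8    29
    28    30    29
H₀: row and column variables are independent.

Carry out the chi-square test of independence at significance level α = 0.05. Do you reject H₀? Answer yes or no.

Row totals [53, 87], col totals [44, 38, 58], n=140
χ² = (16−16.66)²/16.66 + (8−14.39)²/14.39 + (29−21.96)²/21.96 + (28−27.34)²/27.34 + (30−23.61)²/23.61 + (29−36.04)²/36.04 = 8.2383
df = 2
p-value (upper-tail) = 0.01626
At α=0.05: p < α → reject H₀

reject H₀: yes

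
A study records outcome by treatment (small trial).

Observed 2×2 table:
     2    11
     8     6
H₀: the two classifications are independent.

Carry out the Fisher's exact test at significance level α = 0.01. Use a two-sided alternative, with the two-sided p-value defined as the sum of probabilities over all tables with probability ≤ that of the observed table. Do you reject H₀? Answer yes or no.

reject H₀: no

Margins: r₁=13, r₂=14, c₁=10, c₂=17, n=27
p_obs = C(13,2)·C(14,8)/C(27,10); sum pmf over tables with pmf ≤ p_obs
p-value (two-sided) = 0.04607
At α=0.01: p ≥ α → fail to reject H₀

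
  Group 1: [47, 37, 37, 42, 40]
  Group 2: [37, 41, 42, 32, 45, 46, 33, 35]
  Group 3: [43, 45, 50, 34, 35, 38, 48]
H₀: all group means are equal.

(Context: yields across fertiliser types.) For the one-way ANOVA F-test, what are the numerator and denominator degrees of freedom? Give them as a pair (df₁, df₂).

degrees of freedom = [2, 17]

k = 3 groups, N = 20 total
df = (k−1, N−k) = (3−1, 20−3) = (2, 17)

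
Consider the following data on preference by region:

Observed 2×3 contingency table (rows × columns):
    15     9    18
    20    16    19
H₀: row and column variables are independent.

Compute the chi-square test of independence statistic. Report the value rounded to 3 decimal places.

Row totals [42, 55], col totals [35, 25, 37], n=97
χ² = (15−15.15)²/15.15 + (9−10.82)²/10.82 + (18−16.02)²/16.02 + (20−19.85)²/19.85 + (16−14.18)²/14.18 + (19−20.98)²/20.98 = 0.9766
df = 2

test statistic = 0.977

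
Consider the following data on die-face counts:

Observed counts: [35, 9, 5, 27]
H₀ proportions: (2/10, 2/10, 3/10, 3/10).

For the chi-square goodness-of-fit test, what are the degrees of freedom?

degrees of freedom = 3

df = k − 1 = 4 − 1 = 3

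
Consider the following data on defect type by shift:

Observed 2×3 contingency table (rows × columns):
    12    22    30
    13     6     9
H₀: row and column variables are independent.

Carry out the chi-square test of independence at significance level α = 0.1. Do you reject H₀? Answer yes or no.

reject H₀: yes

Row totals [64, 28], col totals [25, 28, 39], n=92
χ² = (12−17.39)²/17.39 + (22−19.48)²/19.48 + (30−27.13)²/27.13 + (13−7.61)²/7.61 + (6−8.52)²/8.52 + (9−11.87)²/11.87 = 7.5614
df = 2
p-value (upper-tail) = 0.02281
At α=0.1: p < α → reject H₀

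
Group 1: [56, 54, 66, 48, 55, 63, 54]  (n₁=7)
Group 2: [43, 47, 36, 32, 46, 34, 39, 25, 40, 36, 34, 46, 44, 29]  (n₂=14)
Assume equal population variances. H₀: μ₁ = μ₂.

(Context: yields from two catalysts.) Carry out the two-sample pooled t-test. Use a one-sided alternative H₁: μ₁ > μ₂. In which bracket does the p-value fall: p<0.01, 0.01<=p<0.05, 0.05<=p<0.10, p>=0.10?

x̄₁=56.571, s₁=6.051, n₁=7
x̄₂=37.929, s₂=6.799, n₂=14
s_p² = [6·6.051² + 13·6.799²]/19 = 43.1917
SE = √(s_p²·(1/7+1/14)) = 3.0423
t = (56.571−37.929)/3.0423 = 6.1280
df = 19
p-value (one-sided, H₁ greater) = 0.00000
→ bracket: p<0.01

p-value bracket: p<0.01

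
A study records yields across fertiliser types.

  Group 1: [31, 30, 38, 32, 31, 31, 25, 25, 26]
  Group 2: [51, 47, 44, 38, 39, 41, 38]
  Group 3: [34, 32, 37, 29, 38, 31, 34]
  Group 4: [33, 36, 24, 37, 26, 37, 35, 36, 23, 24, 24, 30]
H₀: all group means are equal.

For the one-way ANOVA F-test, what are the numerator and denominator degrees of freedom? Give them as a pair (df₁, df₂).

k = 4 groups, N = 35 total
df = (k−1, N−k) = (4−1, 35−4) = (3, 31)

degrees of freedom = [3, 31]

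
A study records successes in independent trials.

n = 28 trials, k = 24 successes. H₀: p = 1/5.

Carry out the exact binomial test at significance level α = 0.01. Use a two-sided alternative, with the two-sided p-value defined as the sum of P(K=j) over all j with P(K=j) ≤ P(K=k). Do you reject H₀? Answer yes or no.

Exact binomial: n=28, k=24, p₀=1/5=0.2000
P(X=j) = C(n,j)·p₀^j·(1−p₀)^(n−j); p = Σ P(X=j) over j with P(X=j) ≤ P(X=24)
p-value (two-sided) = 0.00000
At α=0.01: p < α → reject H₀

reject H₀: yes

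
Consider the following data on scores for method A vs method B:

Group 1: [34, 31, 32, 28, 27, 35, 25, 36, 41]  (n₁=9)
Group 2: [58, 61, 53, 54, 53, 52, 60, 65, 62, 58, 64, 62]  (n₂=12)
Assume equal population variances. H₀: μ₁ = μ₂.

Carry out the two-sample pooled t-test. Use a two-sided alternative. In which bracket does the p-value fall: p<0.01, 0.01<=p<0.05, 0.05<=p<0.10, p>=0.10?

p-value bracket: p<0.01

x̄₁=32.111, s₁=5.011, n₁=9
x̄₂=58.500, s₂=4.563, n₂=12
s_p² = [8·5.011² + 11·4.563²]/19 = 22.6257
SE = √(s_p²·(1/9+1/12)) = 2.0975
t = (32.111−58.500)/2.0975 = -12.5812
df = 19
p-value (two-sided) = 0.00000
→ bracket: p<0.01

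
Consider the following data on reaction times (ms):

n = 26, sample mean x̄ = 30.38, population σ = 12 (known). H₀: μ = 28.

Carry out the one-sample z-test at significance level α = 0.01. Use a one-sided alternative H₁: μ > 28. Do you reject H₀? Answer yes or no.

SE = σ/√n = 12/√26 = 2.3534
z = (x̄−μ₀)/SE = (30.38−28)/2.3534 = 1.0113
p-value (one-sided, H₁ greater) = 0.15594
At α=0.01: p ≥ α → fail to reject H₀

reject H₀: no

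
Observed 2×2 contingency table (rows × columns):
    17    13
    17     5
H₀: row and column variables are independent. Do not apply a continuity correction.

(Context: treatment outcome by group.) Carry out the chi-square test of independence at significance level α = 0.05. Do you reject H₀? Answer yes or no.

reject H₀: no

Row totals [30, 22], col totals [34, 18], n=52
χ² = (17−19.62)²/19.62 + (13−10.38)²/10.38 + (17−14.38)²/14.38 + (5−7.62)²/7.62 = 2.3811
df = 1
p-value (upper-tail) = 0.12281
At α=0.05: p ≥ α → fail to reject H₀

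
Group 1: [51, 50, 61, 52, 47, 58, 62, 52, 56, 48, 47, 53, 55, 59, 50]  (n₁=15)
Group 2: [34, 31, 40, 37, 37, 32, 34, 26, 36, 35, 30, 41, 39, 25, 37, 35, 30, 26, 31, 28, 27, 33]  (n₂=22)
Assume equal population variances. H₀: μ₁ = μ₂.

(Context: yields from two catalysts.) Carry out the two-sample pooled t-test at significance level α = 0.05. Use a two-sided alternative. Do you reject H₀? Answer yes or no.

reject H₀: yes

x̄₁=53.400, s₁=4.911, n₁=15
x̄₂=32.909, s₂=4.710, n₂=22
s_p² = [14·4.911² + 21·4.710²]/35 = 22.9548
SE = √(s_p²·(1/15+1/22)) = 1.6043
t = (53.400−32.909)/1.6043 = 12.7726
df = 35
p-value (two-sided) = 0.00000
At α=0.05: p < α → reject H₀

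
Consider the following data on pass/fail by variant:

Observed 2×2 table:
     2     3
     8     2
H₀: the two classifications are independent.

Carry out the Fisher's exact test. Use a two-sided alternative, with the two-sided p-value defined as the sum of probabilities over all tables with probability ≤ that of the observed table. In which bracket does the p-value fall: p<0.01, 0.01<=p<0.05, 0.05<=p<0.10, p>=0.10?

p-value bracket: p>=0.10

Margins: r₁=5, r₂=10, c₁=10, c₂=5, n=15
p_obs = C(5,2)·C(10,8)/C(15,10); sum pmf over tables with pmf ≤ p_obs
p-value (two-sided) = 0.25075
→ bracket: p>=0.10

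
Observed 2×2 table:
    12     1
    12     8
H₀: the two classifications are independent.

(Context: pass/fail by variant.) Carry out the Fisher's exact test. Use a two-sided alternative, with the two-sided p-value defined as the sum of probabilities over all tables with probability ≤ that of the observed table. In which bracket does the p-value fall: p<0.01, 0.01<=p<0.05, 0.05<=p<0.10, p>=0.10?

p-value bracket: 0.05<=p<0.10

Margins: r₁=13, r₂=20, c₁=24, c₂=9, n=33
p_obs = C(13,12)·C(20,12)/C(33,24); sum pmf over tables with pmf ≤ p_obs
p-value (two-sided) = 0.05596
→ bracket: 0.05<=p<0.10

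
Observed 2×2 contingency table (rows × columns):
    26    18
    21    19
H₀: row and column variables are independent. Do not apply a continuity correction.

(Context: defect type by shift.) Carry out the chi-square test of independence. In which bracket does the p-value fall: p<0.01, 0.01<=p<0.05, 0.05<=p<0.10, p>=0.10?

p-value bracket: p>=0.10

Row totals [44, 40], col totals [47, 37], n=84
χ² = (26−24.62)²/24.62 + (18−19.38)²/19.38 + (21−22.38)²/22.38 + (19−17.62)²/17.62 = 0.3693
df = 1
p-value (upper-tail) = 0.54338
→ bracket: p>=0.10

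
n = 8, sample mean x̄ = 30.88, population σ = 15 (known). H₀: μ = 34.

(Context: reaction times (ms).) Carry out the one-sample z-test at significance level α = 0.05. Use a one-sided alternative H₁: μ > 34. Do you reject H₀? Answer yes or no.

reject H₀: no

SE = σ/√n = 15/√8 = 5.3033
z = (x̄−μ₀)/SE = (30.88−34)/5.3033 = -0.5883
p-value (one-sided, H₁ greater) = 0.72184
At α=0.05: p ≥ α → fail to reject H₀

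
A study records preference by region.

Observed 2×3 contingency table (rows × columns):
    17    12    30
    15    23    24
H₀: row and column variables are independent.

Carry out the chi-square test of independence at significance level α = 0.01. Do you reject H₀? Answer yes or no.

Row totals [59, 62], col totals [32, 35, 54], n=121
χ² = (17−15.60)²/15.60 + (12−17.07)²/17.07 + (30−26.33)²/26.33 + (15−16.40)²/16.40 + (23−17.93)²/17.93 + (24−27.67)²/27.67 = 4.1770
df = 2
p-value (upper-tail) = 0.12387
At α=0.01: p ≥ α → fail to reject H₀

reject H₀: no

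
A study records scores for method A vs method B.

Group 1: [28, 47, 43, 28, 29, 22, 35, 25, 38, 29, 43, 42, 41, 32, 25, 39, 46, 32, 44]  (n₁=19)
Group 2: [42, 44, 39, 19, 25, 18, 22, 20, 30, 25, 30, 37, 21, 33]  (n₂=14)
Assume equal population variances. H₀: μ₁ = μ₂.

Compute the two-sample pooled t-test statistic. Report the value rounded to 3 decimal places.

x̄₁=35.158, s₁=7.960, n₁=19
x̄₂=28.929, s₂=8.871, n₂=14
s_p² = [18·7.960² + 13·8.871²]/31 = 69.7889
SE = √(s_p²·(1/19+1/14)) = 2.9425
t = (35.158−28.929)/2.9425 = 2.1171
df = 31

test statistic = 2.117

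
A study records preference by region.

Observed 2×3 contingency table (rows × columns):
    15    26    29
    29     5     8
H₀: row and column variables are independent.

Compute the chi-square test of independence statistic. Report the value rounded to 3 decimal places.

Row totals [70, 42], col totals [44, 31, 37], n=112
χ² = (15−27.50)²/27.50 + (26−19.38)²/19.38 + (29−23.12)²/23.12 + (29−16.50)²/16.50 + (5−11.62)²/11.62 + (8−13.88)²/13.88 = 25.1726
df = 2

test statistic = 25.173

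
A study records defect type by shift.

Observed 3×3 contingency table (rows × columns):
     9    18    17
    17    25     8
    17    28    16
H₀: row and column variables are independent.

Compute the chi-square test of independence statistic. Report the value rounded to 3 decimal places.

test statistic = 6.507

Row totals [44, 50, 61], col totals [43, 71, 41], n=155
χ² = (9−12.21)²/12.21 + (18−20.15)²/20.15 + (17−11.64)²/11.64 + (17−13.87)²/13.87 + (25−22.90)²/22.90 + (8−13.23)²/13.23 + (17−16.92)²/16.92 + (28−27.94)²/27.94 + (16−16.14)²/16.14 = 6.5066
df = 4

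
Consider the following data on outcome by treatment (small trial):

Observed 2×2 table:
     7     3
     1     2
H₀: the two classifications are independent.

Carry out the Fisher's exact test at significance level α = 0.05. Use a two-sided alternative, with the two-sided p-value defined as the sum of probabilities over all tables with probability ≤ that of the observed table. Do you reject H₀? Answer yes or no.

reject H₀: no

Margins: r₁=10, r₂=3, c₁=8, c₂=5, n=13
p_obs = C(10,7)·C(3,1)/C(13,8); sum pmf over tables with pmf ≤ p_obs
p-value (two-sided) = 0.51049
At α=0.05: p ≥ α → fail to reject H₀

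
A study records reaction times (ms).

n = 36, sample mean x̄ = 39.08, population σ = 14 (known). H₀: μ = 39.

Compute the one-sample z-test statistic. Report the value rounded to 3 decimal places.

SE = σ/√n = 14/√36 = 2.3333
z = (x̄−μ₀)/SE = (39.08−39)/2.3333 = 0.0343

test statistic = 0.034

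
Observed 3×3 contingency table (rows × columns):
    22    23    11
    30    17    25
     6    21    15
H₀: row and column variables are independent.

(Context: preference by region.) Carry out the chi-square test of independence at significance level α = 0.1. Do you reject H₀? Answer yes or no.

Row totals [56, 72, 42], col totals [58, 61, 51], n=170
χ² = (22−19.11)²/19.11 + (23−20.09)²/20.09 + (11−16.80)²/16.80 + (30−24.56)²/24.56 + (17−25.84)²/25.84 + (25−21.60)²/21.60 + (6−14.33)²/14.33 + (21−15.07)²/15.07 + (15−12.60)²/12.60 = 15.2521
df = 4
p-value (upper-tail) = 0.00421
At α=0.1: p < α → reject H₀

reject H₀: yes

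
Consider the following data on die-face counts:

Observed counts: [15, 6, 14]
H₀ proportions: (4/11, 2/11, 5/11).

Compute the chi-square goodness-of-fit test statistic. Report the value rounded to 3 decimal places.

n = 35; E_i = n·p_i = [12.73, 6.36, 15.91]
χ² = (15−12.73)²/12.73 + (6−6.36)²/6.36 + (14−15.91)²/15.91 = 0.6557
df = 2

test statistic = 0.656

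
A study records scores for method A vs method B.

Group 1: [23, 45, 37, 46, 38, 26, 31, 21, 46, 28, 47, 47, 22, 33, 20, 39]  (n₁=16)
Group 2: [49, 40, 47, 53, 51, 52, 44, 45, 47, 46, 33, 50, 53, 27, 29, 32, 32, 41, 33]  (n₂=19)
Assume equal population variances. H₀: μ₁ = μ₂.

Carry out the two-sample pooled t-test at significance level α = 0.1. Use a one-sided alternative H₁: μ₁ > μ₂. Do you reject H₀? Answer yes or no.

reject H₀: no

x̄₁=34.312, s₁=10.117, n₁=16
x̄₂=42.316, s₂=8.737, n₂=19
s_p² = [15·10.117² + 18·8.737²]/33 = 88.1680
SE = √(s_p²·(1/16+1/19)) = 3.1861
t = (34.312−42.316)/3.1861 = -2.5120
df = 33
p-value (one-sided, H₁ greater) = 0.99146
At α=0.1: p ≥ α → fail to reject H₀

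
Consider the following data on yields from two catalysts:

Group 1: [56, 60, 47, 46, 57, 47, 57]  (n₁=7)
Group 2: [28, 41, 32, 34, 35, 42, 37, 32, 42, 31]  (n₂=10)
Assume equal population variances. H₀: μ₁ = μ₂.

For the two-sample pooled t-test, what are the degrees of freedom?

degrees of freedom = 15

df = n₁ + n₂ − 2 = 7 + 10 − 2 = 15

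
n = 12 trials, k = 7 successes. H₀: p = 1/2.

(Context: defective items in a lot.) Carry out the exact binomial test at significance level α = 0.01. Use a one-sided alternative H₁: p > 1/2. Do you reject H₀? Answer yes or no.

reject H₀: no

Exact binomial: n=12, k=7, p₀=1/2=0.5000
P(X≥7) from Σ C(n,i)·p₀^i·(1−p₀)^(n−i)
p-value (one-sided, H₁ greater) = 0.38721
At α=0.01: p ≥ α → fail to reject H₀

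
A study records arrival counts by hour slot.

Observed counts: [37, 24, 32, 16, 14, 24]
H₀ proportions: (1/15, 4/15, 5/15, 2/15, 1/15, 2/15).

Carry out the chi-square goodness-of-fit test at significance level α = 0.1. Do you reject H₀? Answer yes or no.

reject H₀: yes

n = 147; E_i = n·p_i = [9.80, 39.20, 49.00, 19.60, 9.80, 19.60]
χ² = (37−9.80)²/9.80 + (24−39.20)²/39.20 + (32−49.00)²/49.00 + (16−19.60)²/19.60 + (14−9.80)²/9.80 + (24−19.60)²/19.60 = 90.7347
df = 5
p-value (upper-tail) = 0.00000
At α=0.1: p < α → reject H₀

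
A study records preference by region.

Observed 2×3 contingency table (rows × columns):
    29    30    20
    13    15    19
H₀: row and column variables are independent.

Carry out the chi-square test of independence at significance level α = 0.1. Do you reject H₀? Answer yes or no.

Row totals [79, 47], col totals [42, 45, 39], n=126
χ² = (29−26.33)²/26.33 + (30−28.21)²/28.21 + (20−24.45)²/24.45 + (13−15.67)²/15.67 + (15−16.79)²/16.79 + (19−14.55)²/14.55 = 3.2003
df = 2
p-value (upper-tail) = 0.20186
At α=0.1: p ≥ α → fail to reject H₀

reject H₀: no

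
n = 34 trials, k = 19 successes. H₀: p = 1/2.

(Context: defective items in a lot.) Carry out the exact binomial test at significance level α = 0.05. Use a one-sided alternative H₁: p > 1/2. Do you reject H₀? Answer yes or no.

Exact binomial: n=34, k=19, p₀=1/2=0.5000
P(X≥19) from Σ C(n,i)·p₀^i·(1−p₀)^(n−i)
p-value (one-sided, H₁ greater) = 0.30380
At α=0.05: p ≥ α → fail to reject H₀

reject H₀: no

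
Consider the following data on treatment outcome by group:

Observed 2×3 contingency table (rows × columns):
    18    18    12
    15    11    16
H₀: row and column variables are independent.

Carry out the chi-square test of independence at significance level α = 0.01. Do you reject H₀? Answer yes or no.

reject H₀: no

Row totals [48, 42], col totals [33, 29, 28], n=90
χ² = (18−17.60)²/17.60 + (18−15.47)²/15.47 + (12−14.93)²/14.93 + (15−15.40)²/15.40 + (11−13.53)²/13.53 + (16−13.07)²/13.07 = 2.1433
df = 2
p-value (upper-tail) = 0.34244
At α=0.01: p ≥ α → fail to reject H₀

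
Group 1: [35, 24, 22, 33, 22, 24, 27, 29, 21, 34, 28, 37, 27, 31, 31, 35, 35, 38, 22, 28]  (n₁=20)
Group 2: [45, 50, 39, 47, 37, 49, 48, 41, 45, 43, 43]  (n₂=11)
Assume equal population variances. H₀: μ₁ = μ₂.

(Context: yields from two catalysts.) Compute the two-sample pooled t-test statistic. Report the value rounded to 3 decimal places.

x̄₁=29.150, s₁=5.489, n₁=20
x̄₂=44.273, s₂=4.149, n₂=11
s_p² = [19·5.489² + 10·4.149²]/29 = 25.6804
SE = √(s_p²·(1/20+1/11)) = 1.9023
t = (29.150−44.273)/1.9023 = -7.9499
df = 29

test statistic = -7.950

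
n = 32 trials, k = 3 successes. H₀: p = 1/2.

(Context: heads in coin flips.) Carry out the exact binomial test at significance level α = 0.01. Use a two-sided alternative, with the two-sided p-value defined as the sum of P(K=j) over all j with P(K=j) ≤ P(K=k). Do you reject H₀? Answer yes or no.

Exact binomial: n=32, k=3, p₀=1/2=0.5000
P(X=j) = C(n,j)·p₀^j·(1−p₀)^(n−j); p = Σ P(X=j) over j with P(X=j) ≤ P(X=3)
p-value (two-sided) = 0.00000
At α=0.01: p < α → reject H₀

reject H₀: yes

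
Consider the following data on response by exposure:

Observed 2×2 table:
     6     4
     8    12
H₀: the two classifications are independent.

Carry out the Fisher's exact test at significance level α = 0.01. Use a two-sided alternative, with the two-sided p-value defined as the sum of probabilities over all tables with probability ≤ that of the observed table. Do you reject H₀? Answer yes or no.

reject H₀: no

Margins: r₁=10, r₂=20, c₁=14, c₂=16, n=30
p_obs = C(10,6)·C(20,8)/C(30,14); sum pmf over tables with pmf ≤ p_obs
p-value (two-sided) = 0.44215
At α=0.01: p ≥ α → fail to reject H₀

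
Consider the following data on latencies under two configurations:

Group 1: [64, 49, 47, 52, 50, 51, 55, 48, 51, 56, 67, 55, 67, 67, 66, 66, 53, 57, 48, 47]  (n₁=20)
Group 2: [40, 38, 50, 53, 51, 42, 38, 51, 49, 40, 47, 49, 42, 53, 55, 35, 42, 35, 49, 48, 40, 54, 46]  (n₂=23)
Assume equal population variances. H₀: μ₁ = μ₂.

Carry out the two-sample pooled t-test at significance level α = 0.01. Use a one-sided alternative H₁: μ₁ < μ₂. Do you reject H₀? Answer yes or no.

x̄₁=55.800, s₁=7.537, n₁=20
x̄₂=45.522, s₂=6.259, n₂=23
s_p² = [19·7.537² + 22·6.259²]/41 = 47.3400
SE = √(s_p²·(1/20+1/23)) = 2.1036
t = (55.800−45.522)/2.1036 = 4.8860
df = 41
p-value (one-sided, H₁ less) = 0.99999
At α=0.01: p ≥ α → fail to reject H₀

reject H₀: no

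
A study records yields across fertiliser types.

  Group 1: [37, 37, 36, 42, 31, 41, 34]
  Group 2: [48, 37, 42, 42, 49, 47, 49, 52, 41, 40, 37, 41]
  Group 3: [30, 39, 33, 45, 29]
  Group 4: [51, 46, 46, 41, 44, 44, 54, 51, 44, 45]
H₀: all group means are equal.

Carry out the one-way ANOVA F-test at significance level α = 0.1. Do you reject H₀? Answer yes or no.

reject H₀: yes

Group means [36.86, 43.75, 35.20, 46.60], grand mean 41.912
SSB = Σnᵢ(x̄ᵢ−x̄)² = 664.428; SSW = ΣΣ(x−x̄ᵢ)² = 694.307
MSB = 664.428/3 = 221.4761; MSW = 694.307/30 = 23.1436
F = MSB/MSW = 9.5697
df = (3, 30)
p-value (upper-tail) = 0.00014
At α=0.1: p < α → reject H₀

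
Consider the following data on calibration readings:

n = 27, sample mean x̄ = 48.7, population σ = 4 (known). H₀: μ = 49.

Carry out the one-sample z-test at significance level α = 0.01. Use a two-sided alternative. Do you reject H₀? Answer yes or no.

reject H₀: no

SE = σ/√n = 4/√27 = 0.7698
z = (x̄−μ₀)/SE = (48.7−49)/0.7698 = -0.3897
p-value (two-sided) = 0.69675
At α=0.01: p ≥ α → fail to reject H₀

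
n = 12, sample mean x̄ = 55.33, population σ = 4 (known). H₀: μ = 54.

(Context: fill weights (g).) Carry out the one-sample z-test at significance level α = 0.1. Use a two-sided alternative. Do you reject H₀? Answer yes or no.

SE = σ/√n = 4/√12 = 1.1547
z = (x̄−μ₀)/SE = (55.33−54)/1.1547 = 1.1518
p-value (two-sided) = 0.24940
At α=0.1: p ≥ α → fail to reject H₀

reject H₀: no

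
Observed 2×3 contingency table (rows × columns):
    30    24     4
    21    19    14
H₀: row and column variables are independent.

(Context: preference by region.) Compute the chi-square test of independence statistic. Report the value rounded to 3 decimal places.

test statistic = 7.592

Row totals [58, 54], col totals [51, 43, 18], n=112
χ² = (30−26.41)²/26.41 + (24−22.27)²/22.27 + (4−9.32)²/9.32 + (21−24.59)²/24.59 + (19−20.73)²/20.73 + (14−8.68)²/8.68 = 7.5920
df = 2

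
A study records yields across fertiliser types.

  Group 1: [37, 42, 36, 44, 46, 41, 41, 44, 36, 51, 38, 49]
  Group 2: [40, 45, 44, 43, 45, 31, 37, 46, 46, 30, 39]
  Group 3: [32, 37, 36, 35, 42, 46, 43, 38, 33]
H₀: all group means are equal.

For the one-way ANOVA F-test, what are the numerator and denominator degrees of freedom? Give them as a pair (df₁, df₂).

k = 3 groups, N = 32 total
df = (k−1, N−k) = (3−1, 32−3) = (2, 29)

degrees of freedom = [2, 29]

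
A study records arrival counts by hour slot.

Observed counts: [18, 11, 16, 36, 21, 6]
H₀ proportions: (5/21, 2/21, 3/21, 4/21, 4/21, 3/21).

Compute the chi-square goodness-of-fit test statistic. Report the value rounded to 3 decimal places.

n = 108; E_i = n·p_i = [25.71, 10.29, 15.43, 20.57, 20.57, 15.43]
χ² = (18−25.71)²/25.71 + (11−10.29)²/10.29 + (16−15.43)²/15.43 + (36−20.57)²/20.57 + (21−20.57)²/20.57 + (6−15.43)²/15.43 = 19.7273
df = 5

test statistic = 19.727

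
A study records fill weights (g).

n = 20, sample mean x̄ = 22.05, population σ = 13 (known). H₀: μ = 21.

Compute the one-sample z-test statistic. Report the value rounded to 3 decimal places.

test statistic = 0.361

SE = σ/√n = 13/√20 = 2.9069
z = (x̄−μ₀)/SE = (22.05−21)/2.9069 = 0.3612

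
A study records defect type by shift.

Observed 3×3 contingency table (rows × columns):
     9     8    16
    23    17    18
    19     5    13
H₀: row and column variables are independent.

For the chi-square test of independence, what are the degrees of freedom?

degrees of freedom = 4

df = (r−1)(c−1) = (3−1)·(3−1) = 4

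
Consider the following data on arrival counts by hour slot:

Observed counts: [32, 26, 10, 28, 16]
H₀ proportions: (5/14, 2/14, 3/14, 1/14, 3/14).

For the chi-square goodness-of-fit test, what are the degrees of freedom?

df = k − 1 = 5 − 1 = 4

degrees of freedom = 4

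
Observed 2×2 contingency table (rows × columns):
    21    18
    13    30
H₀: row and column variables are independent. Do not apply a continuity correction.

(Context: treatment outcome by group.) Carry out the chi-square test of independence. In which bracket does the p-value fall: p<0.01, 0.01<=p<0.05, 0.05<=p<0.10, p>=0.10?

p-value bracket: 0.01<=p<0.05

Row totals [39, 43], col totals [34, 48], n=82
χ² = (21−16.17)²/16.17 + (18−22.83)²/22.83 + (13−17.83)²/17.83 + (30−25.17)²/25.17 = 4.6984
df = 1
p-value (upper-tail) = 0.03019
→ bracket: 0.01<=p<0.05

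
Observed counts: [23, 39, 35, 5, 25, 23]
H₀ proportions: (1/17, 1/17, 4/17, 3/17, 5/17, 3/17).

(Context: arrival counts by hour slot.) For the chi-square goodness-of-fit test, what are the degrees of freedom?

df = k − 1 = 6 − 1 = 5

degrees of freedom = 5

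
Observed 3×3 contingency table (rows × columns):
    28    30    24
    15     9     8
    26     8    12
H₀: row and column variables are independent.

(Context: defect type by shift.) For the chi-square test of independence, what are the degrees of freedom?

degrees of freedom = 4

df = (r−1)(c−1) = (3−1)·(3−1) = 4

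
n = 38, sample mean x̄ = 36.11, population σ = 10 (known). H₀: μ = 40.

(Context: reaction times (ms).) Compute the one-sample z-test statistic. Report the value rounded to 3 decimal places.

SE = σ/√n = 10/√38 = 1.6222
z = (x̄−μ₀)/SE = (36.11−40)/1.6222 = -2.3980

test statistic = -2.398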